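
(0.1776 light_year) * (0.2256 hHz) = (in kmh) 1.365e+17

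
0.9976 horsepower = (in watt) 743.9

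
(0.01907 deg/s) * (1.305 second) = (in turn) 6.913e-05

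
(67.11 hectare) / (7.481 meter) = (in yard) 9.811e+04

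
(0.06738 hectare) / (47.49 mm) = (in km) 14.19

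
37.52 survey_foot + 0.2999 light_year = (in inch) 1.117e+17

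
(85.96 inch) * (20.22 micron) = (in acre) 1.091e-08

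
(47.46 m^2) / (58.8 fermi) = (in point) 2.288e+18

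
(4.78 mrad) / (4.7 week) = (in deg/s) 9.635e-08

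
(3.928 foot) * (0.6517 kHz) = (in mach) 2.291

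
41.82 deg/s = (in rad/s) 0.7299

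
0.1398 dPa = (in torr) 0.0001049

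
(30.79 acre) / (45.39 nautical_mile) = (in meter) 1.482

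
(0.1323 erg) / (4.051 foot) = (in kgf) 1.093e-09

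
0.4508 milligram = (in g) 0.0004508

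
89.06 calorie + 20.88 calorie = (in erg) 4.6e+09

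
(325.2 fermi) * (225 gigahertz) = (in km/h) 0.2634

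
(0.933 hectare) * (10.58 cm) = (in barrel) 6209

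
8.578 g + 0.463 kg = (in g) 471.6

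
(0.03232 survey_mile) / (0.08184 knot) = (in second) 1235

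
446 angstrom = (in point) 0.0001264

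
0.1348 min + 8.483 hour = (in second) 3.055e+04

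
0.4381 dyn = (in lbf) 9.849e-07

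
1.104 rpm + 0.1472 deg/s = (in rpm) 1.129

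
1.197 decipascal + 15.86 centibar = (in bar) 0.1586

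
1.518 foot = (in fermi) 4.627e+14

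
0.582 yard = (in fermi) 5.322e+14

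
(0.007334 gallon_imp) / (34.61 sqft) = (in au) 6.931e-17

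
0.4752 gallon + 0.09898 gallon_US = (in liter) 2.174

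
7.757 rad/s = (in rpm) 74.07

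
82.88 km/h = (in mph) 51.5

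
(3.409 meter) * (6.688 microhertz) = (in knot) 4.432e-05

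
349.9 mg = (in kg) 0.0003499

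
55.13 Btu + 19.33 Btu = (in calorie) 1.878e+04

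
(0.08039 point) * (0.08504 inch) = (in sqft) 6.594e-07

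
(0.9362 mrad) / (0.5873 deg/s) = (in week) 1.51e-07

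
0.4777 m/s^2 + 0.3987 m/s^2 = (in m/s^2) 0.8764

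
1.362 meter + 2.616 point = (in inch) 53.66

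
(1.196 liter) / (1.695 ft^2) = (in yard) 0.008306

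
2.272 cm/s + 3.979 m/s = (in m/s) 4.002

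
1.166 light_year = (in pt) 3.127e+19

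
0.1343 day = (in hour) 3.223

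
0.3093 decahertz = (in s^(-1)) 3.093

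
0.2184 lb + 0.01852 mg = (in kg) 0.09906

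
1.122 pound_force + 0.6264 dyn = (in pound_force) 1.122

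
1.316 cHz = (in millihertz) 13.16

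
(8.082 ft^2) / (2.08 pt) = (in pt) 2.901e+06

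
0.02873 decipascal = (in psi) 4.167e-07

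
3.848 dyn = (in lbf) 8.651e-06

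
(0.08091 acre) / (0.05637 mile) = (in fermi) 3.609e+15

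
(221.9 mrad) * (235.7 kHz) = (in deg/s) 2.997e+06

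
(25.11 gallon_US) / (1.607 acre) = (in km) 1.462e-08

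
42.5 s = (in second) 42.5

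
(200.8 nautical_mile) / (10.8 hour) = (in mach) 0.02809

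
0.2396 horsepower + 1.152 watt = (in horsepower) 0.2411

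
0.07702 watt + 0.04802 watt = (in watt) 0.125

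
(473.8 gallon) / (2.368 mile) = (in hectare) 4.706e-08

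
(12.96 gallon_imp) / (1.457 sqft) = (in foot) 1.428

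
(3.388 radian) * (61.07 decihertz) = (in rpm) 197.6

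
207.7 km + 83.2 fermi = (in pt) 5.888e+08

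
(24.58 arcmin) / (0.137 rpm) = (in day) 5.768e-06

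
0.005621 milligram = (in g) 5.621e-06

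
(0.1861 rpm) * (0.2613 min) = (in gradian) 19.45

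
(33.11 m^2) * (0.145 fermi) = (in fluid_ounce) 1.623e-10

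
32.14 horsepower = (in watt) 2.397e+04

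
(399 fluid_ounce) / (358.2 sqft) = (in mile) 2.203e-07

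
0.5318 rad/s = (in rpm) 5.078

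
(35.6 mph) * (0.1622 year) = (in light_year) 8.605e-09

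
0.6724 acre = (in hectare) 0.2721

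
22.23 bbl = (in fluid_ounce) 1.195e+05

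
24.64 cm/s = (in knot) 0.479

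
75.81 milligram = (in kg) 7.581e-05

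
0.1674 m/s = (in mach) 0.0004916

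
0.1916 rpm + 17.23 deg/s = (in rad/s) 0.3208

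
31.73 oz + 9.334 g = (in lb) 2.004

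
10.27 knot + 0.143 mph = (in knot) 10.39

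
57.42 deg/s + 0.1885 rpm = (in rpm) 9.759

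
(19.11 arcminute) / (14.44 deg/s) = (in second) 0.02206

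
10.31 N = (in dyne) 1.031e+06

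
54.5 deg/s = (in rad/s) 0.9512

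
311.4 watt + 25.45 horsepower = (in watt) 1.929e+04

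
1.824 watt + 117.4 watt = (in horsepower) 0.1599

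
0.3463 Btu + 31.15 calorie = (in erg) 4.957e+09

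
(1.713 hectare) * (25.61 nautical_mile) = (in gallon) 2.146e+11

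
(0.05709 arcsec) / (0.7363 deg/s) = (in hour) 5.983e-09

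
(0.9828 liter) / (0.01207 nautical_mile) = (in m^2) 4.397e-05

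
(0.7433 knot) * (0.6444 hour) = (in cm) 8.871e+04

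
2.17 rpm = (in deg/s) 13.02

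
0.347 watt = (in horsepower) 0.0004653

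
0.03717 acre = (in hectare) 0.01504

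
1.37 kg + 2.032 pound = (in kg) 2.292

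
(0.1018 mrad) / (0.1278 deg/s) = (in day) 5.282e-07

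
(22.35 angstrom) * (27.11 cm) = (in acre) 1.497e-13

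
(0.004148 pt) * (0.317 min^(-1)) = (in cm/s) 7.731e-07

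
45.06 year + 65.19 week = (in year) 46.31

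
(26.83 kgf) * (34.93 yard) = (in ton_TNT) 2.009e-06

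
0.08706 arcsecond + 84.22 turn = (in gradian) 3.369e+04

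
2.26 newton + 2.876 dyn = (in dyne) 2.26e+05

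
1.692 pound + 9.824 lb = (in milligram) 5.224e+06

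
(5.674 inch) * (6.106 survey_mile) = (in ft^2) 1.524e+04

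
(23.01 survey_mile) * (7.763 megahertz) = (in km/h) 1.035e+12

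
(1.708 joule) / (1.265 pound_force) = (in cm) 30.35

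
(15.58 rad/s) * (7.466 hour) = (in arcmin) 1.44e+09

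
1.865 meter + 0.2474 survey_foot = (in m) 1.94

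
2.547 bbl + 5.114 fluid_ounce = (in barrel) 2.548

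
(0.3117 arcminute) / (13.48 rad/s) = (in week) 1.112e-11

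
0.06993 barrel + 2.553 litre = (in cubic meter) 0.01367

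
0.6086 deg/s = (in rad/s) 0.01062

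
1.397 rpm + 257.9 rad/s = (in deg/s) 1.478e+04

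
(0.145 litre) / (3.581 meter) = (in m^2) 4.049e-05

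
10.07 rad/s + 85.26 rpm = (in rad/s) 19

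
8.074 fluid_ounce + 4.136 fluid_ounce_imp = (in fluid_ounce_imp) 12.54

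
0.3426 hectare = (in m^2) 3426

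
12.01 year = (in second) 3.787e+08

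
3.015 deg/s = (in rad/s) 0.05262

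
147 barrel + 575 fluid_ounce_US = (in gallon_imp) 5145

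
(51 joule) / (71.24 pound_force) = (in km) 0.0001609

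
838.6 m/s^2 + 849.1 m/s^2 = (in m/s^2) 1688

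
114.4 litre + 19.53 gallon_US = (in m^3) 0.1883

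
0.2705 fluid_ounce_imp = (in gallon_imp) 0.001691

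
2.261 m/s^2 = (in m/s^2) 2.261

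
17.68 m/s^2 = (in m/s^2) 17.68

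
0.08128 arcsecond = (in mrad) 0.0003941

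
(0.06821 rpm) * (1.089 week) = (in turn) 748.7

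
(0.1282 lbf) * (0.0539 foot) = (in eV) 5.847e+16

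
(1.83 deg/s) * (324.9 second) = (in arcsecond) 2.14e+06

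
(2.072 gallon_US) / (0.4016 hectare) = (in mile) 1.214e-09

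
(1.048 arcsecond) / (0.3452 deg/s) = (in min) 1.406e-05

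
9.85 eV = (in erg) 1.578e-11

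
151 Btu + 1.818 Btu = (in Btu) 152.8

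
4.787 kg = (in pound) 10.55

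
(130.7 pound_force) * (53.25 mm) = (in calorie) 7.399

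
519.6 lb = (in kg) 235.7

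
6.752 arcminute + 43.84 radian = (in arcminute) 1.507e+05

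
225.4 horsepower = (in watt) 1.681e+05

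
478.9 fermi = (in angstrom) 0.004789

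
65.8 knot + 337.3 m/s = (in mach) 1.09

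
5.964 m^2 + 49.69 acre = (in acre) 49.69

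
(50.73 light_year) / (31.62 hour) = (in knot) 8.196e+12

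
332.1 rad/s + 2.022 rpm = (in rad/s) 332.3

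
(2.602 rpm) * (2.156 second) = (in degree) 33.66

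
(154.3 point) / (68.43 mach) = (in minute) 3.894e-08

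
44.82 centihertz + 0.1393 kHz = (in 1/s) 139.7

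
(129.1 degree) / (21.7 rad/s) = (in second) 0.1038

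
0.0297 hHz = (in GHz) 2.97e-09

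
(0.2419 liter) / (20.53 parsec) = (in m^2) 3.819e-22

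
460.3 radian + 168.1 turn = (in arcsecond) 3.128e+08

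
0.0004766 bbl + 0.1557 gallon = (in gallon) 0.1757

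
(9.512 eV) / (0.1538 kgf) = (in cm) 1.01e-16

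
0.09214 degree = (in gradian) 0.1024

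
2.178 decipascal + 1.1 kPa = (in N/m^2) 1100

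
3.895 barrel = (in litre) 619.3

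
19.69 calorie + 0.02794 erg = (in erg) 8.238e+08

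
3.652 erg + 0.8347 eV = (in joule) 3.652e-07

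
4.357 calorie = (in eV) 1.138e+20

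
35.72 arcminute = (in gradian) 0.6615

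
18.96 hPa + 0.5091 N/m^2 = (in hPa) 18.97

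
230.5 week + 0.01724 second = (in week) 230.5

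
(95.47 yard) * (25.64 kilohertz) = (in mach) 6574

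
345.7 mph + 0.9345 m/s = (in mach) 0.4566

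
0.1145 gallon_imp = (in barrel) 0.003274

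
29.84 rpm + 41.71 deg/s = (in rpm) 36.79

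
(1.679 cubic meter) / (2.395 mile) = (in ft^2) 0.004689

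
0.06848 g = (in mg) 68.48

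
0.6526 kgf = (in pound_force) 1.439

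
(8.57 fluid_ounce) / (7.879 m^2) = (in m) 3.217e-05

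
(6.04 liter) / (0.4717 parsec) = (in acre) 1.025e-22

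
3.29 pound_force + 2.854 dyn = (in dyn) 1.463e+06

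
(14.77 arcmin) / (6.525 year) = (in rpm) 1.994e-10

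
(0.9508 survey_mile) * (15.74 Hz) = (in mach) 70.73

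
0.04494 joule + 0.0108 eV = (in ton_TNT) 1.074e-11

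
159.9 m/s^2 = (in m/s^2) 159.9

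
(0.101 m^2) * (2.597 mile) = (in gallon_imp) 9.285e+04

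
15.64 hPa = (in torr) 11.73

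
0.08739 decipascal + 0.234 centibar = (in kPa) 0.234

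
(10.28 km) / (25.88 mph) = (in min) 14.81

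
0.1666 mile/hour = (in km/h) 0.2681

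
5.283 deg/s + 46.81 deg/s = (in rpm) 8.682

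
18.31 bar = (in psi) 265.6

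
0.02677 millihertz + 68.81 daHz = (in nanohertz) 6.881e+11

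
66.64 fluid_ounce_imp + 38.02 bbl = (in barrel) 38.03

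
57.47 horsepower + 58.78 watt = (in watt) 4.291e+04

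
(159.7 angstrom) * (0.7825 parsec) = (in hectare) 3.856e+04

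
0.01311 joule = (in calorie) 0.003133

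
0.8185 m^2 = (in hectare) 8.185e-05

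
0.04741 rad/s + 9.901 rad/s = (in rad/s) 9.948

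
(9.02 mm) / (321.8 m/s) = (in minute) 4.672e-07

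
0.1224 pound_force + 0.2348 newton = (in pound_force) 0.1752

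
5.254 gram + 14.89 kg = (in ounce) 525.4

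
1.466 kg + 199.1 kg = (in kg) 200.6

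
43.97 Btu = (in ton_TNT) 1.109e-05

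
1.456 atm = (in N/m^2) 1.475e+05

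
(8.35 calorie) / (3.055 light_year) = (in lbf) 2.717e-16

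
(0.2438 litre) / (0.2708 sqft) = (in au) 6.478e-14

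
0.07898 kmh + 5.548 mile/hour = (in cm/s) 250.2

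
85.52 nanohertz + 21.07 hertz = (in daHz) 2.107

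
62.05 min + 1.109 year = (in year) 1.109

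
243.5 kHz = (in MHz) 0.2435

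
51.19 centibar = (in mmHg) 384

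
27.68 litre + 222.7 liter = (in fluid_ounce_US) 8466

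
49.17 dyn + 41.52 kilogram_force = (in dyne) 4.072e+07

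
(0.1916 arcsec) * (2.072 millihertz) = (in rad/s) 1.925e-09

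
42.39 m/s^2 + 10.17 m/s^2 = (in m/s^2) 52.56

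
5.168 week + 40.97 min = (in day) 36.2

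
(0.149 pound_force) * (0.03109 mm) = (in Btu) 1.953e-08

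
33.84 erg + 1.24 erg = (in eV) 2.19e+13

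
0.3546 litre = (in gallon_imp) 0.078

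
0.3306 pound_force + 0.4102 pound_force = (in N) 3.295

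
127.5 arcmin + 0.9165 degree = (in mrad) 53.08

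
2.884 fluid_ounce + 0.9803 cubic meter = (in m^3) 0.9804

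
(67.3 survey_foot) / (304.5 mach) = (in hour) 5.496e-08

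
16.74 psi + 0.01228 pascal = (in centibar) 115.4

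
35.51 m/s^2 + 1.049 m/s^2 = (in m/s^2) 36.56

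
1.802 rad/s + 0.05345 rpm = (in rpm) 17.26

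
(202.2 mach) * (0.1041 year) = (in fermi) 2.26e+26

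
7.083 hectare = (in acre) 17.5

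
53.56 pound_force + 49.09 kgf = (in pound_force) 161.8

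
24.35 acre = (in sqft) 1.061e+06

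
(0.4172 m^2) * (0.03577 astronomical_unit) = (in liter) 2.232e+12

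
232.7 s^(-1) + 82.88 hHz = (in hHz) 85.21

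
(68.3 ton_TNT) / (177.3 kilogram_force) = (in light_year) 1.737e-08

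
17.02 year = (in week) 887.5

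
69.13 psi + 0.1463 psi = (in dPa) 4.776e+06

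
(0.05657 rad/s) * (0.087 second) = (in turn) 0.0007833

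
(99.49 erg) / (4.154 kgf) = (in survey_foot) 8.013e-07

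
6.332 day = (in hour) 152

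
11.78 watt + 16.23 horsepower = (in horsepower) 16.25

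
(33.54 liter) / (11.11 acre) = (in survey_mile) 4.635e-10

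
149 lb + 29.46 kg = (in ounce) 3423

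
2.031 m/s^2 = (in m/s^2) 2.031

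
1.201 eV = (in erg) 1.924e-12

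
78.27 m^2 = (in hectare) 0.007827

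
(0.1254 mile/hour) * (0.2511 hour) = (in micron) 5.067e+07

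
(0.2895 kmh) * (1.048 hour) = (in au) 2.028e-09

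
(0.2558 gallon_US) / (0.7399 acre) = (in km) 3.234e-10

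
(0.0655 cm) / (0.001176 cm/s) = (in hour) 0.01547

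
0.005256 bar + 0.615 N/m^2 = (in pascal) 526.2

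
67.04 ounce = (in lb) 4.19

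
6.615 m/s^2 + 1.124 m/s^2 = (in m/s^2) 7.739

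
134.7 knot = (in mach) 0.2035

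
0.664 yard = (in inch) 23.9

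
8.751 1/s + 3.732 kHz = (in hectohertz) 37.41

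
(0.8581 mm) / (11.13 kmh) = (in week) 4.589e-10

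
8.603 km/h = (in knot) 4.645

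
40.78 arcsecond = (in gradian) 0.01259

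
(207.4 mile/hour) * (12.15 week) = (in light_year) 7.201e-08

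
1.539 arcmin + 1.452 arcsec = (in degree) 0.02605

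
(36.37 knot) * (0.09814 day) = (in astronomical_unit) 1.061e-06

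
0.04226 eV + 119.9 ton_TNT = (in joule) 5.017e+11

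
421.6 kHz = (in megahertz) 0.4216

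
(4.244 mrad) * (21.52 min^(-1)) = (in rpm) 0.01454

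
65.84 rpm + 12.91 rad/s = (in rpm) 189.1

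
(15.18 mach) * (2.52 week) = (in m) 7.878e+09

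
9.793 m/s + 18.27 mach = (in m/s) 6231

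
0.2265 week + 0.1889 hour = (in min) 2294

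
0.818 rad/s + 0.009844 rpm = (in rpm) 7.821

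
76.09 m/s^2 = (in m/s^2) 76.09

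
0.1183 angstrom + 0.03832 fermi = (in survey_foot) 3.881e-11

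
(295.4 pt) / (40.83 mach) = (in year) 2.377e-13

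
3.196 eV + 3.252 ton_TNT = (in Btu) 1.29e+07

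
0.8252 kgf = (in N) 8.092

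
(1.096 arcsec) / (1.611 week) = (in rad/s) 5.454e-12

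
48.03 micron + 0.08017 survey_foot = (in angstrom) 2.448e+08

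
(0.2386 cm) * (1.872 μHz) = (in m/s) 4.467e-09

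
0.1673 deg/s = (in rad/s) 0.00292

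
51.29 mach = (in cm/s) 1.746e+06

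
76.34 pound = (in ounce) 1221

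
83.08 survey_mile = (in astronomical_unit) 8.938e-07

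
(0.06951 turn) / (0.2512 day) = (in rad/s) 2.012e-05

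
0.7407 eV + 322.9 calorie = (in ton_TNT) 3.229e-07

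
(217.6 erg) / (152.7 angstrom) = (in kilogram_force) 145.3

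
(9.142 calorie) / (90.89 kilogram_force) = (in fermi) 4.291e+13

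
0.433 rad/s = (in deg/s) 24.81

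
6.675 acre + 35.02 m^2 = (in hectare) 2.705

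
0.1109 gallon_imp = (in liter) 0.5042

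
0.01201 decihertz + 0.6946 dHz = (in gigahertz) 7.066e-11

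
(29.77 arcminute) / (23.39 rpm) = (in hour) 9.821e-07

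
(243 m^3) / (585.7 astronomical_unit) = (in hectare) 2.773e-16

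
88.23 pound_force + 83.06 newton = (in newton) 475.5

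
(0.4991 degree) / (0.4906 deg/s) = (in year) 3.226e-08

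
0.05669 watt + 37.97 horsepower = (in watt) 2.831e+04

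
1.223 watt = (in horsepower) 0.00164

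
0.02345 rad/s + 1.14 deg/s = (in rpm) 0.4139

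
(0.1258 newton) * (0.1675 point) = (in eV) 4.64e+13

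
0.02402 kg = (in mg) 2.402e+04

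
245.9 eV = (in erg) 3.94e-10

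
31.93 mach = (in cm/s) 1.087e+06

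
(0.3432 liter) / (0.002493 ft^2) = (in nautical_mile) 0.0008001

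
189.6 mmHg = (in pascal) 2.528e+04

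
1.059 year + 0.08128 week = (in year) 1.061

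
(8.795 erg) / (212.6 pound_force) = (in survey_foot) 3.051e-09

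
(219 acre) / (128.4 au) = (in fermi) 4.614e+07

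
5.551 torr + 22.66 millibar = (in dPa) 3.006e+04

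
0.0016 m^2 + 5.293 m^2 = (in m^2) 5.295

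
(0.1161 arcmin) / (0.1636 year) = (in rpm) 6.251e-11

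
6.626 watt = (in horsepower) 0.008886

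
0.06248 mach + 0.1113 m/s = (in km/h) 76.99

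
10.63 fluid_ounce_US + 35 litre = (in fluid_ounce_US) 1194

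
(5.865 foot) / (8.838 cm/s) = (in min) 0.3371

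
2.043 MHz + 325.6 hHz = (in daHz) 2.076e+05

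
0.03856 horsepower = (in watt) 28.75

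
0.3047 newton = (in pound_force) 0.0685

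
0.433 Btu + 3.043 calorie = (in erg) 4.696e+09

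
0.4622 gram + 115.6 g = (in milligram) 1.161e+05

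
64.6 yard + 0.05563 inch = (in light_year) 6.244e-15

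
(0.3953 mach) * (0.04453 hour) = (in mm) 2.158e+07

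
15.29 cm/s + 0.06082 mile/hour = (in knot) 0.3501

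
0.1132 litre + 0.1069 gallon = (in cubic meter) 0.0005179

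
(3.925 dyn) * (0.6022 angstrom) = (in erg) 2.364e-08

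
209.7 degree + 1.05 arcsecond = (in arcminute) 1.258e+04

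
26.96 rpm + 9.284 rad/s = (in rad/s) 12.11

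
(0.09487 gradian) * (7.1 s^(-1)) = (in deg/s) 0.6062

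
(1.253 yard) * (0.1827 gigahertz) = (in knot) 4.069e+08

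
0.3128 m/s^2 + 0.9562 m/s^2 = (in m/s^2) 1.269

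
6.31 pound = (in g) 2862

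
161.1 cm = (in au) 1.077e-11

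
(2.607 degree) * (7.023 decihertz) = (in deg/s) 1.831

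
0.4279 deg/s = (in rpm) 0.07132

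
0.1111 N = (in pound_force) 0.02498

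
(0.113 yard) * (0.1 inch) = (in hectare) 2.625e-08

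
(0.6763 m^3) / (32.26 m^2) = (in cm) 2.096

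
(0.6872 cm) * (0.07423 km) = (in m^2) 0.5101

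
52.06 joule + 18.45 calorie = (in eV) 8.067e+20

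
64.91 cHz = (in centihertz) 64.91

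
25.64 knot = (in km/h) 47.49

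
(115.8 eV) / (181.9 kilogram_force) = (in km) 1.04e-23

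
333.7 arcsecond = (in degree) 0.09269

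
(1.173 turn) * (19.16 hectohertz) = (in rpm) 1.348e+05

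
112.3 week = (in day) 786.1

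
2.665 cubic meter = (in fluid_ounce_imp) 9.379e+04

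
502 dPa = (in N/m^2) 50.2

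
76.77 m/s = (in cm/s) 7677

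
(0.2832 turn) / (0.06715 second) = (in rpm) 253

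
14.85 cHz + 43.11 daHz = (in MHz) 0.0004312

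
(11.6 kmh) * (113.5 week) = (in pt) 6.27e+11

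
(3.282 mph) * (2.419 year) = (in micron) 1.119e+14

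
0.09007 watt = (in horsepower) 0.0001208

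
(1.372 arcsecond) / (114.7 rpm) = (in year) 1.756e-14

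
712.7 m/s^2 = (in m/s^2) 712.7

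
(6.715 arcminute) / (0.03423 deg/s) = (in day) 3.784e-05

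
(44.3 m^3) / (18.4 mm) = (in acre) 0.5949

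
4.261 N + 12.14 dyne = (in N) 4.261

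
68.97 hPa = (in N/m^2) 6897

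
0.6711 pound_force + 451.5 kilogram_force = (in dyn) 4.431e+08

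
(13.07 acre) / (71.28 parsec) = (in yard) 2.63e-14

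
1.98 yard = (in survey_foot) 5.94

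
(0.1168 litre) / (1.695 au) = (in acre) 1.138e-19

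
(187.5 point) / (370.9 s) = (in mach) 5.238e-07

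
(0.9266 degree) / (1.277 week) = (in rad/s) 2.094e-08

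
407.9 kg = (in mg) 4.079e+08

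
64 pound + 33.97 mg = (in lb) 64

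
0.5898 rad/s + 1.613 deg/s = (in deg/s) 35.41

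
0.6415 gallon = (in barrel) 0.01527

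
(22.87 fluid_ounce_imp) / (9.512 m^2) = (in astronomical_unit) 4.567e-16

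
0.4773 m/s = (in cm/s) 47.73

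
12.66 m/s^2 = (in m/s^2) 12.66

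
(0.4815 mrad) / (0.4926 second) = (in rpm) 0.009334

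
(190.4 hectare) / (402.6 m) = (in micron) 4.729e+09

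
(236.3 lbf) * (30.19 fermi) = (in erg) 0.0003173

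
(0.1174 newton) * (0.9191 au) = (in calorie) 3.858e+09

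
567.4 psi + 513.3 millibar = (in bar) 39.63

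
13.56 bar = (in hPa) 1.356e+04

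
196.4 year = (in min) 1.032e+08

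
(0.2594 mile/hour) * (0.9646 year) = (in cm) 3.528e+08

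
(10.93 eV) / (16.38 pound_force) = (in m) 2.403e-20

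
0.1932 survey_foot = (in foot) 0.1932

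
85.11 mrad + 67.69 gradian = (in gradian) 73.11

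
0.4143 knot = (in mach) 0.0006259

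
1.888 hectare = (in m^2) 1.888e+04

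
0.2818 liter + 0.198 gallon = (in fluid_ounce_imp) 36.3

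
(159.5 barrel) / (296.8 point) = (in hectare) 0.02422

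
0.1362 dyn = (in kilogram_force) 1.389e-07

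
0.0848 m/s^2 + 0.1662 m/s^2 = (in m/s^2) 0.251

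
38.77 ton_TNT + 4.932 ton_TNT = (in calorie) 4.37e+10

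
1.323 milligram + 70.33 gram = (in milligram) 7.033e+04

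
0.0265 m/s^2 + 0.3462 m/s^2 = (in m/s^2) 0.3727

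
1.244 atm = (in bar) 1.26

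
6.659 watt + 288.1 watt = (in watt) 294.8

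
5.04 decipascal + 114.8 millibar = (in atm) 0.1133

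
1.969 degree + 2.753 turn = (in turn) 2.758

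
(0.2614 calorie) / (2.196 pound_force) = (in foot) 0.3673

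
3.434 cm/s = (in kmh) 0.1236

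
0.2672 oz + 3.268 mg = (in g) 7.578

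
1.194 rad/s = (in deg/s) 68.41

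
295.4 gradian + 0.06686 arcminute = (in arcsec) 9.571e+05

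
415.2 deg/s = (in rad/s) 7.247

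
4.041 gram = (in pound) 0.008909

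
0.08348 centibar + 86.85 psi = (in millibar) 5989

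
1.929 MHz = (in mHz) 1.929e+09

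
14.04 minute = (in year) 2.671e-05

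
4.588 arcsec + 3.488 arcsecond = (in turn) 6.231e-06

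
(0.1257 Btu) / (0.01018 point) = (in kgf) 3.766e+06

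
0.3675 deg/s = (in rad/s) 0.006414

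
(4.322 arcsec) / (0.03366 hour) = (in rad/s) 1.729e-07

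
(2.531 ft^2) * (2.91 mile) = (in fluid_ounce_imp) 3.876e+07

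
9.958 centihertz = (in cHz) 9.958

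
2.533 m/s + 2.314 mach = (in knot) 1537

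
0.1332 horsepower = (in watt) 99.33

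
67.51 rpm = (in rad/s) 7.07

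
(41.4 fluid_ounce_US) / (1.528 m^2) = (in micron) 801.3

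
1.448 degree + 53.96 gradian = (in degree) 50.01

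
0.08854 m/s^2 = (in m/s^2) 0.08854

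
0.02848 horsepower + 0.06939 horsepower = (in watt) 72.98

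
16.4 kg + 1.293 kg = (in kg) 17.69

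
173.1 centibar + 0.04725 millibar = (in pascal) 1.731e+05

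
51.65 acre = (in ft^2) 2.25e+06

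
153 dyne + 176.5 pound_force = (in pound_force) 176.5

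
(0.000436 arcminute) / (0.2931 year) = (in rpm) 1.31e-13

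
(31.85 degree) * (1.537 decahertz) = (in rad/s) 8.544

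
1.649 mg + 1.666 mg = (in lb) 7.308e-06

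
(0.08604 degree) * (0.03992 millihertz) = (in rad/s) 5.995e-08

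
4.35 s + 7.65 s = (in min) 0.2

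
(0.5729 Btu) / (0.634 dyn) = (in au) 0.0006373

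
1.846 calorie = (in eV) 4.821e+19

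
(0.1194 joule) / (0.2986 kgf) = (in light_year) 4.31e-18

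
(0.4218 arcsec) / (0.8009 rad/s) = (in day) 2.955e-11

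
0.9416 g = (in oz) 0.03321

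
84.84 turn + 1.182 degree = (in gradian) 3.394e+04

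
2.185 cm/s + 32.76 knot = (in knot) 32.8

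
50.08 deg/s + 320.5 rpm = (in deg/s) 1973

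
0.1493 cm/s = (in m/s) 0.001493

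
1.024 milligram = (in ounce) 3.612e-05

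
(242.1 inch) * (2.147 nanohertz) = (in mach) 3.877e-11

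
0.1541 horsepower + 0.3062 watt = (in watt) 115.2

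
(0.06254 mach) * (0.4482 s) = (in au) 6.38e-11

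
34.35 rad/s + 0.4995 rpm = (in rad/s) 34.4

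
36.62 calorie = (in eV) 9.563e+20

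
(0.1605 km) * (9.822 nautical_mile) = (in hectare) 292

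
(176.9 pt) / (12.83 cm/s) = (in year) 1.542e-08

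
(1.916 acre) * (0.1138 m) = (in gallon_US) 2.331e+05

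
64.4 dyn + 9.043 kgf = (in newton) 88.68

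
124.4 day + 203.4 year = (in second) 6.425e+09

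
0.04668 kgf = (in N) 0.4578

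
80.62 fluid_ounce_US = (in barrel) 0.015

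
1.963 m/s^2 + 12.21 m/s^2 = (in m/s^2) 14.17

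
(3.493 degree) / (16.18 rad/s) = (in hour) 1.047e-06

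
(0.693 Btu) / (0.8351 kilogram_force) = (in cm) 8928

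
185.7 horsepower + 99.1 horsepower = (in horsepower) 284.8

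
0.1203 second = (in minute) 0.002005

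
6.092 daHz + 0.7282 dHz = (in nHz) 6.099e+10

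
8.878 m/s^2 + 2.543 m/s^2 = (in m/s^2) 11.42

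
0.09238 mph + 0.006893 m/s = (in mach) 0.0001415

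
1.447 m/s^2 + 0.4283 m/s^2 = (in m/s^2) 1.875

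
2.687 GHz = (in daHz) 2.687e+08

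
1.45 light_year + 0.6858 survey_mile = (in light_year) 1.45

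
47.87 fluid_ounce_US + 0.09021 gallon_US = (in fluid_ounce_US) 59.42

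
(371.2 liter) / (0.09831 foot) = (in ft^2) 133.3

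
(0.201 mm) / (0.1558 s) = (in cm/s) 0.129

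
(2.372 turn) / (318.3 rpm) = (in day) 5.175e-06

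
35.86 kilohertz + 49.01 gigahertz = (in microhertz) 4.901e+16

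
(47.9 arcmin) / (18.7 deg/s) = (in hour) 1.186e-05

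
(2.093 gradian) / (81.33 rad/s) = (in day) 4.679e-09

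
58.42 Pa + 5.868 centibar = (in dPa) 5.926e+04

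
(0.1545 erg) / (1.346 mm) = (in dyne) 1.148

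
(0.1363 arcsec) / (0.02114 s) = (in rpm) 0.0002985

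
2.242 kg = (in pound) 4.943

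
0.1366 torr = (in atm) 0.0001797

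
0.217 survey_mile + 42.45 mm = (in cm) 3.493e+04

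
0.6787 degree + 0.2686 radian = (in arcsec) 5.785e+04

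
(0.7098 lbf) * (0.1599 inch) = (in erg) 1.282e+05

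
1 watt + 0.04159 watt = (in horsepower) 0.001397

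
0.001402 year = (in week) 0.0731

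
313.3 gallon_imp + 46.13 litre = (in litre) 1470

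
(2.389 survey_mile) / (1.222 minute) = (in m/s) 52.44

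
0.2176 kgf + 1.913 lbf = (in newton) 10.64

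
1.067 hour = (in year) 0.0001218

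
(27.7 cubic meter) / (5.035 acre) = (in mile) 8.447e-07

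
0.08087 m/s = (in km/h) 0.2911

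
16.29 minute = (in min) 16.29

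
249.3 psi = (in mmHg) 1.289e+04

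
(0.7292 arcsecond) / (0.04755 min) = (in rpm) 1.183e-05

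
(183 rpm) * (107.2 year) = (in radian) 6.479e+10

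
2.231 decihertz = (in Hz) 0.2231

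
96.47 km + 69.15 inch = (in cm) 9.647e+06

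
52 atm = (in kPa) 5269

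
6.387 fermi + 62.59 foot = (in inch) 751.1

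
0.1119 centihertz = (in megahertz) 1.119e-09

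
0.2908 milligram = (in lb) 6.411e-07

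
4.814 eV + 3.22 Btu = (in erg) 3.397e+10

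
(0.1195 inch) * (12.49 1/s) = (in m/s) 0.03791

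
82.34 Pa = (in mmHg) 0.6176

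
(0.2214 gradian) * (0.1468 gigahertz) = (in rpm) 4.875e+06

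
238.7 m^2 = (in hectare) 0.02387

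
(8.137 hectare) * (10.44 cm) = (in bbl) 5.343e+04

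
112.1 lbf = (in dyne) 4.986e+07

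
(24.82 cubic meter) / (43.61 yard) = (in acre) 0.0001538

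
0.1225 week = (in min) 1235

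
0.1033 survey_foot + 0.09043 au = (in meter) 1.353e+10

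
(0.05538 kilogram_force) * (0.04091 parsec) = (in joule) 6.856e+14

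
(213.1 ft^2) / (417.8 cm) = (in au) 3.168e-11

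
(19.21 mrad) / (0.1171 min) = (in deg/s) 0.1567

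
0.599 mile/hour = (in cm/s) 26.78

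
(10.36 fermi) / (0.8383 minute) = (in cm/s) 2.06e-14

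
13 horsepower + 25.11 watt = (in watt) 9719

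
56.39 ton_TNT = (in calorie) 5.639e+10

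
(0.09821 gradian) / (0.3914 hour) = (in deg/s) 6.273e-05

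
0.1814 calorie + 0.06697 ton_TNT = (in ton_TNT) 0.06697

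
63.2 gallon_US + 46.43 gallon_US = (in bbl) 2.61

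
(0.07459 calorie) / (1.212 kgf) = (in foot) 0.08615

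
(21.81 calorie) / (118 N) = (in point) 2192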